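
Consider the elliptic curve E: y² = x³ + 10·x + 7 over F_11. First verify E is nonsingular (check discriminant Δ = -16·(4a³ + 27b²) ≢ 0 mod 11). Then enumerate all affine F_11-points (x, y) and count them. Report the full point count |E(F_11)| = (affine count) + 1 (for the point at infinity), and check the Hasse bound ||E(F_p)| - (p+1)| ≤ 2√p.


Affine points = {(3, 3), (3, 8), (4, 1), (4, 10), (8, 4), (8, 7), (9, 1), (9, 10)}; affine count = 8; |E(F_11)| = 9.

Discriminant check: Δ ∝ 4a³ + 27b² = 4·10³ + 27·7² = 4·1000 + 27·49 ≡ 10 (mod 11). Nonzero ⇒ E is nonsingular.
For each x ∈ F_11, compute rhs = x³ + 10·x + 7 mod 11, then count y ∈ F_11 with y² ≡ rhs.
  x = 0: rhs = 7, matching y values: none (0 points).
  x = 1: rhs = 7, matching y values: none (0 points).
  x = 2: rhs = 2, matching y values: none (0 points).
  x = 3: rhs = 9, matching y values: 3, 8 (2 points).
  x = 4: rhs = 1, matching y values: 1, 10 (2 points).
  x = 5: rhs = 6, matching y values: none (0 points).
  x = 6: rhs = 8, matching y values: none (0 points).
  x = 7: rhs = 2, matching y values: none (0 points).
  x = 8: rhs = 5, matching y values: 4, 7 (2 points).
  x = 9: rhs = 1, matching y values: 1, 10 (2 points).
  x = 10: rhs = 7, matching y values: none (0 points).
Total affine count: 8.
Full point count |E(F_11)| = 8 + 1 = 9.
Hasse bound: |9 − (11+1)| = |-3| = 3 ≤ 2√11 ≈ 6.6332 ✓.


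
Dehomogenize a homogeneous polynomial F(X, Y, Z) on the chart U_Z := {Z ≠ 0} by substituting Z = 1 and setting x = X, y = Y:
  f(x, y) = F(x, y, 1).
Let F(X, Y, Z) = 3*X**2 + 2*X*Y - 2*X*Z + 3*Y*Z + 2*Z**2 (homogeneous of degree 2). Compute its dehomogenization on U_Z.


f(x, y) = 3*x**2 + 2*x*y - 2*x + 3*y + 2

On U_Z we set Z = 1. Each monomial c·X^i·Y^j·Z^k in F becomes c·x^i·y^j·1^k = c·x^i·y^j.
Substituting Z = 1: F(X, Y, 1) = 3*x**2 + 2*x*y - 2*x + 3*y + 2.
Note: deg(f) ≤ deg(F) = 2; strict inequality happens when F is divisible by Z (lost terms).


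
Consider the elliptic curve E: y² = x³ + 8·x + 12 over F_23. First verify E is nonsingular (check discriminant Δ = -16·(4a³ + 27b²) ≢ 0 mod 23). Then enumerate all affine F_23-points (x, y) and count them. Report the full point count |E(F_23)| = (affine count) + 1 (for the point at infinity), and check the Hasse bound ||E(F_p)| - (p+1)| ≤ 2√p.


Affine points = {(0, 9), (0, 14), (2, 6), (2, 17), (4, 4), (4, 19), (5, 4), (5, 19), (6, 0), (8, 6), (8, 17), (9, 10), (9, 13), (13, 6), (13, 17), (14, 4), (14, 19), (16, 2), (16, 21), (17, 1), (17, 22), (18, 10), (18, 13), (19, 10), (19, 13), (22, 7), (22, 16)}; affine count = 27; |E(F_23)| = 28.

Discriminant check: Δ ∝ 4a³ + 27b² = 4·8³ + 27·12² = 4·512 + 27·144 ≡ 2 (mod 23). Nonzero ⇒ E is nonsingular.
For each x ∈ F_23, compute rhs = x³ + 8·x + 12 mod 23, then count y ∈ F_23 with y² ≡ rhs.
  x = 0: rhs = 12, matching y values: 9, 14 (2 points).
  x = 1: rhs = 21, matching y values: none (0 points).
  x = 2: rhs = 13, matching y values: 6, 17 (2 points).
  x = 3: rhs = 17, matching y values: none (0 points).
  x = 4: rhs = 16, matching y values: 4, 19 (2 points).
  x = 5: rhs = 16, matching y values: 4, 19 (2 points).
  x = 6: rhs = 0, matching y values: 0 (1 points).
  x = 7: rhs = 20, matching y values: none (0 points).
  x = 8: rhs = 13, matching y values: 6, 17 (2 points).
  x = 9: rhs = 8, matching y values: 10, 13 (2 points).
  x = 10: rhs = 11, matching y values: none (0 points).
  x = 11: rhs = 5, matching y values: none (0 points).
  x = 12: rhs = 19, matching y values: none (0 points).
  x = 13: rhs = 13, matching y values: 6, 17 (2 points).
  x = 14: rhs = 16, matching y values: 4, 19 (2 points).
  x = 15: rhs = 11, matching y values: none (0 points).
  x = 16: rhs = 4, matching y values: 2, 21 (2 points).
  x = 17: rhs = 1, matching y values: 1, 22 (2 points).
  x = 18: rhs = 8, matching y values: 10, 13 (2 points).
  x = 19: rhs = 8, matching y values: 10, 13 (2 points).
  x = 20: rhs = 7, matching y values: none (0 points).
  x = 21: rhs = 11, matching y values: none (0 points).
  x = 22: rhs = 3, matching y values: 7, 16 (2 points).
Total affine count: 27.
Full point count |E(F_23)| = 27 + 1 = 28.
Hasse bound: |28 − (23+1)| = |4| = 4 ≤ 2√23 ≈ 9.5917 ✓.


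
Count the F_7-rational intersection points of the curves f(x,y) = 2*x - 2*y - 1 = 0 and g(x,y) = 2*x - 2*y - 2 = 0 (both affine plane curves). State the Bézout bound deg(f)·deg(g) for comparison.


Common zeros: ∅; count = 0; Bézout bound = 1.

deg(f) = 1, deg(g) = 1, so Bézout bound = 1.
Scan x ∈ F_7. For each x, list the y ∈ F_7 with f(x, y) ≡ 0 and those with g(x, y) ≡ 0 (mod 7); the common zeros in that column are the intersection.
  x = 0: f ≡ 0 at y ∈ {3}; g ≡ 0 at y ∈ {6}; common: ∅.
  x = 1: f ≡ 0 at y ∈ {4}; g ≡ 0 at y ∈ {0}; common: ∅.
  x = 2: f ≡ 0 at y ∈ {5}; g ≡ 0 at y ∈ {1}; common: ∅.
  x = 3: f ≡ 0 at y ∈ {6}; g ≡ 0 at y ∈ {2}; common: ∅.
  x = 4: f ≡ 0 at y ∈ {0}; g ≡ 0 at y ∈ {3}; common: ∅.
  x = 5: f ≡ 0 at y ∈ {1}; g ≡ 0 at y ∈ {4}; common: ∅.
  x = 6: f ≡ 0 at y ∈ {2}; g ≡ 0 at y ∈ {5}; common: ∅.
Collecting: common zeros = ∅, so the count is 0.
Comparison with the Bézout bound: 0 ≤ 1 = deg(f)·deg(g), as expected for curves with no common component (the affine F_7-count falls short of the bound because intersections may lie at infinity, over extension fields, or carry multiplicity).


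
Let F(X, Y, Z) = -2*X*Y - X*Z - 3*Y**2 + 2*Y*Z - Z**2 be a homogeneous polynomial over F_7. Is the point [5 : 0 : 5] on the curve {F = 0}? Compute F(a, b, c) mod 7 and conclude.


F(5,0,5) ≡ 6 (mod 7); P is NOT on the curve.

Evaluate F(5, 0, 5) term-by-term (mod 7).
  -2*X*Y ↦ -2·5·0·1 = 0
  -X*Z ↦ -1·5·1·5 = -25
  -3*Y**2 ↦ -3·1·0·1 = 0
  2*Y*Z ↦ 2·1·0·5 = 0
  -Z**2 ↦ -1·1·1·25 = -25
Sum: F(5, 0, 5) = (0) + (-25) + (0) + (0) + (-25) = -50.
Reducing mod 7: -50 ≡ 6 (mod 7).
Since F(a, b, c) ≡ 6 ≠ 0 (mod 7), P does NOT lie on the curve.


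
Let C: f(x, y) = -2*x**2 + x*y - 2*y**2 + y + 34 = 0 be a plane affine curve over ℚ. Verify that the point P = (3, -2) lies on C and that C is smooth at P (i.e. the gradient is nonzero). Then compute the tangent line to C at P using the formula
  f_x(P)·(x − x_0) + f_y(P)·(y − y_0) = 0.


Tangent line at P: -14*x + 12*y + 66 = 0.

Step 1: f(3, -2) = 0, so P lies on C.
Step 2: partial derivatives
  f_x(x, y) = -4*x + y, f_y(x, y) = x - 4*y + 1.
  f_x(P) = -14, f_y(P) = 12 (gradient nonzero, so P is smooth).
Step 3: tangent line at P: -14·(x − 3) + 12·(y − -2) = 0.
Expanding: -14*x + 12*y + 66 = 0.


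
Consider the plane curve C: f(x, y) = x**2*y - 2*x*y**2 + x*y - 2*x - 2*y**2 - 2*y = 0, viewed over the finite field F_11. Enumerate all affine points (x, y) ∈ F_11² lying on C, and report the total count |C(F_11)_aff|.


Affine F_11-points: {(0, 0), (0, 10), (1, 4), (1, 7), (4, 1), (4, 3), (6, 7), (6, 10), (9, 3), (9, 8), (10, 1)}; count = 11.

For each of the 121 pairs (x, y) ∈ F_11², evaluate f(x, y) mod 11. Record the zeros.
  x = 0: [0↦0, 1↦7, 2↦10, 3↦9, 4↦4, 5↦6, 6↦4, 7↦9, 8↦10, 9↦7, 10↦0]  zeros at y ∈ {0, 10}
  x = 1: [0↦9, 1↦5, 2↦4, 3↦6, 4↦0, 5↦8, 6↦8, 7↦0, 8↦6, 9↦4, 10↦5]  zeros at y ∈ {4, 7}
  x = 2: [0↦7, 1↦5, 2↦2, 3↦9, 4↦4, 5↦9, 6↦2, 7↦5, 8↦7, 9↦8, 10↦8]  zeros at y ∈ ∅
  x = 3: [0↦5, 1↦7, 2↦4, 3↦7, 4↦5, 5↦9, 6↦8, 7↦2, 8↦2, 9↦8, 10↦9]  zeros at y ∈ ∅
  x = 4: [0↦3, 1↦0, 2↦10, 3↦0, 4↦3, 5↦8, 6↦4, 7↦2, 8↦2, 9↦4, 10↦8]  zeros at y ∈ {1, 3}
  x = 5: [0↦1, 1↦6, 2↦9, 3↦10, 4↦9, 5↦6, 6↦1, 7↦5, 8↦7, 9↦7, 10↦5]  zeros at y ∈ ∅
  x = 6: [0↦10, 1↦3, 2↦1, 3↦4, 4↦1, 5↦3, 6↦10, 7↦0, 8↦6, 9↦6, 10↦0]  zeros at y ∈ {7, 10}
  x = 7: [0↦8, 1↦2, 2↦8, 3↦4, 4↦1, 5↦10, 6↦9, 7↦9, 8↦10, 9↦1, 10↦4]  zeros at y ∈ ∅
  x = 8: [0↦6, 1↦3, 2↦8, 3↦10, 4↦9, 5↦5, 6↦9, 7↦10, 8↦8, 9↦3, 10↦6]  zeros at y ∈ ∅
  x = 9: [0↦4, 1↦6, 2↦1, 3↦0, 4↦3, 5↦10, 6↦10, 7↦3, 8↦0, 9↦1, 10↦6]  zeros at y ∈ {3, 8}
  x = 10: [0↦2, 1↦0, 2↦9, 3↦7, 4↦5, 5↦3, 6↦1, 7↦10, 8↦8, 9↦6, 10↦4]  zeros at y ∈ {1}
Collecting zeros: affine points = {(0, 0), (0, 10), (1, 4), (1, 7), (4, 1), (4, 3), (6, 7), (6, 10), (9, 3), (9, 8), (10, 1)}.
Total count |C(F_11)_aff| = 11.


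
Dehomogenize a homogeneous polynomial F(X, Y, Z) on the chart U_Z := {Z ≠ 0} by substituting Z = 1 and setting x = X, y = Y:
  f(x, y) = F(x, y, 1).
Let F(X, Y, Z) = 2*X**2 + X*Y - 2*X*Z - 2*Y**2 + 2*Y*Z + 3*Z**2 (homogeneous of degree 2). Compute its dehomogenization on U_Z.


f(x, y) = 2*x**2 + x*y - 2*x - 2*y**2 + 2*y + 3

On U_Z we set Z = 1. Each monomial c·X^i·Y^j·Z^k in F becomes c·x^i·y^j·1^k = c·x^i·y^j.
Substituting Z = 1: F(X, Y, 1) = 2*x**2 + x*y - 2*x - 2*y**2 + 2*y + 3.
Note: deg(f) ≤ deg(F) = 2; strict inequality happens when F is divisible by Z (lost terms).


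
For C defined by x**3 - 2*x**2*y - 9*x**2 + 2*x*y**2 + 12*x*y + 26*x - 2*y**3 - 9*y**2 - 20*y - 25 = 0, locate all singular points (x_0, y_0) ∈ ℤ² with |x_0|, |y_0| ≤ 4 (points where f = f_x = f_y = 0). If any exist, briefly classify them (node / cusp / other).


Singular points: {(2, -1)}; classification: node.

Compute partial derivatives:
  f_x = 3*x**2 - 4*x*y - 18*x + 2*y**2 + 12*y + 26.
  f_y = -2*x**2 + 4*x*y + 12*x - 6*y**2 - 18*y - 20.
Scan x_0 ∈ {−4, ..., 4}. For each x_0, f_y(x_0, y) is a polynomial in y; find its integer roots y ∈ {−4, ..., 4}, then test f_x and f at those candidates.
  x = -4: f_y(-4, y) = -6*y**2 - 34*y - 100; no integer root y with |y| ≤ 4.
  x = -3: f_y(-3, y) = -6*y**2 - 30*y - 74; no integer root y with |y| ≤ 4.
  x = -2: f_y(-2, y) = -6*y**2 - 26*y - 52; no integer root y with |y| ≤ 4.
  x = -1: f_y(-1, y) = -6*y**2 - 22*y - 34; no integer root y with |y| ≤ 4.
  x = 0: f_y(0, y) = -6*y**2 - 18*y - 20; no integer root y with |y| ≤ 4.
  x = 1: f_y(1, y) = -6*y**2 - 14*y - 10; no integer root y with |y| ≤ 4.
  x = 2: f_y(2, y) = -6*y**2 - 10*y - 4; vanishes at y ∈ {-1}. (2, -1): f_x = 0, f = 0 — SINGULAR.
  x = 3: f_y(3, y) = -6*y**2 - 6*y - 2; no integer root y with |y| ≤ 4.
  x = 4: f_y(4, y) = -6*y**2 - 2*y - 4; no integer root y with |y| ≤ 4.
Only singular point on the grid: (2, -1).
Classify: substitute x = 2 + u, y = -1 + v and expand: f = u**3 - 2*u**2*v - u**2 + 2*u*v**2 - 2*v**3 + v**2.
No constant or linear terms (consistent with a singular point). Quadratic part: -u**2 + v**2. Cubic part: u**3 - 2*u**2*v + 2*u*v**2 - 2*v**3.
The quadratic part v**2 - u**2 = (v − u)(v + u) splits into two distinct linear factors, so there are two distinct tangent lines y − -1 = ±(x − 2) — this is a node (ordinary double point).
Classification: node.


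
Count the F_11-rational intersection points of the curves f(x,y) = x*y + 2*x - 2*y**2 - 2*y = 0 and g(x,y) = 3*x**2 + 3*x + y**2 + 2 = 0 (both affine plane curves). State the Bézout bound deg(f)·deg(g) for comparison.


Common zeros: {(10, 8)}; count = 1; Bézout bound = 4.

deg(f) = 2, deg(g) = 2, so Bézout bound = 4.
Scan x ∈ F_11. For each x, list the y ∈ F_11 with f(x, y) ≡ 0 and those with g(x, y) ≡ 0 (mod 11); the common zeros in that column are the intersection.
  x = 0: f ≡ 0 at y ∈ {0, 10}; g ≡ 0 at y ∈ {3, 8}; common: ∅.
  x = 1: f ≡ 0 at y ∈ ∅; g ≡ 0 at y ∈ {5, 6}; common: ∅.
  x = 2: f ≡ 0 at y ∈ ∅; g ≡ 0 at y ∈ ∅; common: ∅.
  x = 3: f ≡ 0 at y ∈ {2, 4}; g ≡ 0 at y ∈ ∅; common: ∅.
  x = 4: f ≡ 0 at y ∈ ∅; g ≡ 0 at y ∈ {2, 9}; common: ∅.
  x = 5: f ≡ 0 at y ∈ {1, 6}; g ≡ 0 at y ∈ ∅; common: ∅.
  x = 6: f ≡ 0 at y ∈ ∅; g ≡ 0 at y ∈ {2, 9}; common: ∅.
  x = 7: f ≡ 0 at y ∈ {3, 5}; g ≡ 0 at y ∈ ∅; common: ∅.
  x = 8: f ≡ 0 at y ∈ ∅; g ≡ 0 at y ∈ ∅; common: ∅.
  x = 9: f ≡ 0 at y ∈ ∅; g ≡ 0 at y ∈ {5, 6}; common: ∅.
  x = 10: f ≡ 0 at y ∈ {7, 8}; g ≡ 0 at y ∈ {3, 8}; common: {8}.
Collecting: common zeros = {(10, 8)}, so the count is 1.
Comparison with the Bézout bound: 1 ≤ 4 = deg(f)·deg(g), as expected for curves with no common component (the affine F_11-count falls short of the bound because intersections may lie at infinity, over extension fields, or carry multiplicity).


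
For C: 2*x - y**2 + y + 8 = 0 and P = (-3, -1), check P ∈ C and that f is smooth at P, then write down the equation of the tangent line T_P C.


Tangent line at P: 2*x + 3*y + 9 = 0.

Step 1: f(-3, -1) = 0, so P lies on C.
Step 2: partial derivatives
  f_x(x, y) = 2, f_y(x, y) = 1 - 2*y.
  f_x(P) = 2, f_y(P) = 3 (gradient nonzero, so P is smooth).
Step 3: tangent line at P: 2·(x − -3) + 3·(y − -1) = 0.
Expanding: 2*x + 3*y + 9 = 0.


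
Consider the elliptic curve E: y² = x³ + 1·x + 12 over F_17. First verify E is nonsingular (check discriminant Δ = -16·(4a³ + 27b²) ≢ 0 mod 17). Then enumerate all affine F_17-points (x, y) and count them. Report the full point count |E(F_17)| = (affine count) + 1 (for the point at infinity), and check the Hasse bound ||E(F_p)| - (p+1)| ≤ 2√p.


Affine points = {(3, 5), (3, 12), (6, 8), (6, 9), (9, 6), (9, 11), (10, 6), (10, 11), (12, 1), (12, 16), (14, 4), (14, 13), (15, 6), (15, 11)}; affine count = 14; |E(F_17)| = 15.

Discriminant check: Δ ∝ 4a³ + 27b² = 4·1³ + 27·12² = 4·1 + 27·144 ≡ 16 (mod 17). Nonzero ⇒ E is nonsingular.
For each x ∈ F_17, compute rhs = x³ + 1·x + 12 mod 17, then count y ∈ F_17 with y² ≡ rhs.
  x = 0: rhs = 12, matching y values: none (0 points).
  x = 1: rhs = 14, matching y values: none (0 points).
  x = 2: rhs = 5, matching y values: none (0 points).
  x = 3: rhs = 8, matching y values: 5, 12 (2 points).
  x = 4: rhs = 12, matching y values: none (0 points).
  x = 5: rhs = 6, matching y values: none (0 points).
  x = 6: rhs = 13, matching y values: 8, 9 (2 points).
  x = 7: rhs = 5, matching y values: none (0 points).
  x = 8: rhs = 5, matching y values: none (0 points).
  x = 9: rhs = 2, matching y values: 6, 11 (2 points).
  x = 10: rhs = 2, matching y values: 6, 11 (2 points).
  x = 11: rhs = 11, matching y values: none (0 points).
  x = 12: rhs = 1, matching y values: 1, 16 (2 points).
  x = 13: rhs = 12, matching y values: none (0 points).
  x = 14: rhs = 16, matching y values: 4, 13 (2 points).
  x = 15: rhs = 2, matching y values: 6, 11 (2 points).
  x = 16: rhs = 10, matching y values: none (0 points).
Total affine count: 14.
Full point count |E(F_17)| = 14 + 1 = 15.
Hasse bound: |15 − (17+1)| = |-3| = 3 ≤ 2√17 ≈ 8.2462 ✓.


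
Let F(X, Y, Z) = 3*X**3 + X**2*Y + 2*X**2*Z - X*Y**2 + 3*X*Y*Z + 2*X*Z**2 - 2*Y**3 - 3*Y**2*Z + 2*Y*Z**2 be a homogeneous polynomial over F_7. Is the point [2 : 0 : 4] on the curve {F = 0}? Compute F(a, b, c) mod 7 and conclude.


F(2,0,4) ≡ 1 (mod 7); P is NOT on the curve.

Evaluate F(2, 0, 4) term-by-term (mod 7).
  3*X**3 ↦ 3·8·1·1 = 24
  X**2*Y ↦ 1·4·0·1 = 0
  2*X**2*Z ↦ 2·4·1·4 = 32
  -X*Y**2 ↦ -1·2·0·1 = 0
  3*X*Y*Z ↦ 3·2·0·4 = 0
  2*X*Z**2 ↦ 2·2·1·16 = 64
  -2*Y**3 ↦ -2·1·0·1 = 0
  -3*Y**2*Z ↦ -3·1·0·4 = 0
  2*Y*Z**2 ↦ 2·1·0·16 = 0
Sum: F(2, 0, 4) = (24) + (0) + (32) + (0) + (0) + (64) + (0) + (0) + (0) = 120.
Reducing mod 7: 120 ≡ 1 (mod 7).
Since F(a, b, c) ≡ 1 ≠ 0 (mod 7), P does NOT lie on the curve.


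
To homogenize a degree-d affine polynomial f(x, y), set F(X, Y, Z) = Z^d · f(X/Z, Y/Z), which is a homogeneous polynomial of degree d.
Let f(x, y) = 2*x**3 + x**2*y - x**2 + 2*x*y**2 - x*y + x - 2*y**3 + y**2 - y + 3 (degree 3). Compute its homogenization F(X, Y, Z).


F(X, Y, Z) = 2*X**3 + X**2*Y - X**2*Z + 2*X*Y**2 - X*Y*Z + X*Z**2 - 2*Y**3 + Y**2*Z - Y*Z**2 + 3*Z**3

deg(f) = 3.
Substitute x = X/Z, y = Y/Z into f, then multiply by Z^3.
  monomial 2·x^3·y^0 ↦ 2·X^3·Y^0·Z^0.
  monomial 1·x^2·y^1 ↦ 1·X^2·Y^1·Z^0.
  monomial -1·x^2·y^0 ↦ -1·X^2·Y^0·Z^1.
  monomial 2·x^1·y^2 ↦ 2·X^1·Y^2·Z^0.
  monomial -1·x^1·y^1 ↦ -1·X^1·Y^1·Z^1.
  monomial 1·x^1·y^0 ↦ 1·X^1·Y^0·Z^2.
  monomial -2·x^0·y^3 ↦ -2·X^0·Y^3·Z^0.
  monomial 1·x^0·y^2 ↦ 1·X^0·Y^2·Z^1.
  monomial -1·x^0·y^1 ↦ -1·X^0·Y^1·Z^2.
  monomial 3·x^0·y^0 ↦ 3·X^0·Y^0·Z^3.
Collecting: F(X, Y, Z) = 2*X**3 + X**2*Y - X**2*Z + 2*X*Y**2 - X*Y*Z + X*Z**2 - 2*Y**3 + Y**2*Z - Y*Z**2 + 3*Z**3.


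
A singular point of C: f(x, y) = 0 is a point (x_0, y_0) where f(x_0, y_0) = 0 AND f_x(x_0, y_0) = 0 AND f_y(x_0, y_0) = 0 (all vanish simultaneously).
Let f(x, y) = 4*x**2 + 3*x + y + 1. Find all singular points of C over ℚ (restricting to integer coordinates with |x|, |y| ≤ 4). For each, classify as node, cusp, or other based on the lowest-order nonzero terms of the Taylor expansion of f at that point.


No singular points in the scanned grid; C is smooth there.

Compute partial derivatives:
  f_x = 8*x + 3.
  f_y = 1.
f_y = 1 is a nonzero constant, so f_y never vanishes: no point (x, y) can satisfy f = f_x = f_y = 0. In particular no (x, y) ∈ {−4, ..., 4}² is singular; the curve is smooth.


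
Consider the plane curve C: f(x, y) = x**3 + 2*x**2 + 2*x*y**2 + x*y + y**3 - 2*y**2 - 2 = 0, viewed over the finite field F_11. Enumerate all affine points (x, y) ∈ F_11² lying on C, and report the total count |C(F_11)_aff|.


Affine F_11-points: {(1, 2), (4, 3), (4, 6), (4, 7), (5, 1), (5, 4), (5, 9), (6, 0), (7, 7), (8, 0), (9, 2), (9, 7), (9, 8), (10, 2)}; count = 14.

For each of the 121 pairs (x, y) ∈ F_11², evaluate f(x, y) mod 11. Record the zeros.
  x = 0: [0↦9, 1↦8, 2↦9, 3↦7, 4↦8, 5↦7, 6↦10, 7↦1, 8↦8, 9↦4, 10↦6]  zeros at y ∈ ∅
  x = 1: [0↦1, 1↦3, 2↦0, 3↦9, 4↦3, 5↦10, 6↦3, 7↦10, 8↦4, 9↦2, 10↦10]  zeros at y ∈ {2}
  x = 2: [0↦3, 1↦8, 2↦1, 3↦10, 4↦8, 5↦1, 6↦6, 7↦7, 8↦10, 9↦10, 10↦2]  zeros at y ∈ ∅
  x = 3: [0↦10, 1↦7, 2↦7, 3↦5, 4↦7, 5↦8, 6↦3, 7↦9, 8↦10, 9↦1, 10↦10]  zeros at y ∈ ∅
  x = 4: [0↦6, 1↦6, 2↦2, 3↦0, 4↦6, 5↦4, 6↦0, 7↦0, 8↦10, 9↦3, 10↦7]  zeros at y ∈ {3, 6, 7}
  x = 5: [0↦8, 1↦0, 2↦3, 3↦1, 4↦0, 5↦6, 6↦3, 7↦8, 8↦5, 9↦0, 10↦10]  zeros at y ∈ {1, 4, 9}
  x = 6: [0↦0, 1↦6, 2↦5, 3↦3, 4↦6, 5↦9, 6↦7, 7↦6, 8↦1, 9↦9, 10↦3]  zeros at y ∈ {0}
  x = 7: [0↦10, 1↦8, 2↦3, 3↦1, 4↦8, 5↦8, 6↦7, 7↦0, 8↦4, 9↦3, 10↦3]  zeros at y ∈ {7}
  x = 8: [0↦0, 1↦1, 2↦3, 3↦1, 4↦1, 5↦9, 6↦9, 7↦7, 8↦9, 9↦10, 10↦5]  zeros at y ∈ {0}
  x = 9: [0↦9, 1↦2, 2↦0, 3↦9, 4↦2, 5↦7, 6↦8, 7↦0, 8↦0, 9↦3, 10↦4]  zeros at y ∈ {2, 7, 8}
  x = 10: [0↦10, 1↦6, 2↦0, 3↦9, 4↦6, 5↦8, 6↦10, 7↦7, 8↦5, 9↦10, 10↦6]  zeros at y ∈ {2}
Collecting zeros: affine points = {(1, 2), (4, 3), (4, 6), (4, 7), (5, 1), (5, 4), (5, 9), (6, 0), (7, 7), (8, 0), (9, 2), (9, 7), (9, 8), (10, 2)}.
Total count |C(F_11)_aff| = 14.


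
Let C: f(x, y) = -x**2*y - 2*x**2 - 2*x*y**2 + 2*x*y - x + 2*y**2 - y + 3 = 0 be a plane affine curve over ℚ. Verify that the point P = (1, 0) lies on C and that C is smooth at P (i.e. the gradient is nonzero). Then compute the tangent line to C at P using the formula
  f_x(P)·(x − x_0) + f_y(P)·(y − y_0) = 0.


Tangent line at P: 5 - 5*x = 0.

Step 1: f(1, 0) = 0, so P lies on C.
Step 2: partial derivatives
  f_x(x, y) = -2*x*y - 4*x - 2*y**2 + 2*y - 1, f_y(x, y) = -x**2 - 4*x*y + 2*x + 4*y - 1.
  f_x(P) = -5, f_y(P) = 0 (gradient nonzero, so P is smooth).
Step 3: tangent line at P: -5·(x − 1) + 0·(y − 0) = 0.
Expanding: 5 - 5*x = 0.


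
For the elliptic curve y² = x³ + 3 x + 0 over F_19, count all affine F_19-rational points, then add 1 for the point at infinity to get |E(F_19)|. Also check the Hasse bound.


Affine points = {(0, 0), (1, 2), (1, 17), (3, 6), (3, 13), (4, 0), (5, 8), (5, 11), (6, 5), (6, 14), (8, 2), (8, 17), (10, 2), (10, 17), (12, 4), (12, 15), (15, 0), (17, 9), (17, 10)}; affine count = 19; |E(F_19)| = 20.

Discriminant check: Δ ∝ 4a³ + 27b² = 4·3³ + 27·0² = 4·27 + 27·0 ≡ 13 (mod 19). Nonzero ⇒ E is nonsingular.
For each x ∈ F_19, compute rhs = x³ + 3·x + 0 mod 19, then count y ∈ F_19 with y² ≡ rhs.
  x = 0: rhs = 0, matching y values: 0 (1 points).
  x = 1: rhs = 4, matching y values: 2, 17 (2 points).
  x = 2: rhs = 14, matching y values: none (0 points).
  x = 3: rhs = 17, matching y values: 6, 13 (2 points).
  x = 4: rhs = 0, matching y values: 0 (1 points).
  x = 5: rhs = 7, matching y values: 8, 11 (2 points).
  x = 6: rhs = 6, matching y values: 5, 14 (2 points).
  x = 7: rhs = 3, matching y values: none (0 points).
  x = 8: rhs = 4, matching y values: 2, 17 (2 points).
  x = 9: rhs = 15, matching y values: none (0 points).
  x = 10: rhs = 4, matching y values: 2, 17 (2 points).
  x = 11: rhs = 15, matching y values: none (0 points).
  x = 12: rhs = 16, matching y values: 4, 15 (2 points).
  x = 13: rhs = 13, matching y values: none (0 points).
  x = 14: rhs = 12, matching y values: none (0 points).
  x = 15: rhs = 0, matching y values: 0 (1 points).
  x = 16: rhs = 2, matching y values: none (0 points).
  x = 17: rhs = 5, matching y values: 9, 10 (2 points).
  x = 18: rhs = 15, matching y values: none (0 points).
Total affine count: 19.
Full point count |E(F_19)| = 19 + 1 = 20.
Hasse bound: |20 − (19+1)| = |0| = 0 ≤ 2√19 ≈ 8.7178 ✓.


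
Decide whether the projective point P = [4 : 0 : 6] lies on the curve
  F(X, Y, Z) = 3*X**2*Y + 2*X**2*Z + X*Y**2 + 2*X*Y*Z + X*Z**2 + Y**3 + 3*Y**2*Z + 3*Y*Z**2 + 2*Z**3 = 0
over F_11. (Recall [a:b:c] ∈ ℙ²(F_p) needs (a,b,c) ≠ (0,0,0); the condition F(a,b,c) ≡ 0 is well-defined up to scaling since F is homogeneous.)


F(4,0,6) ≡ 9 (mod 11); P is NOT on the curve.

Evaluate F(4, 0, 6) term-by-term (mod 11).
  3*X**2*Y ↦ 3·16·0·1 = 0
  2*X**2*Z ↦ 2·16·1·6 = 192
  X*Y**2 ↦ 1·4·0·1 = 0
  2*X*Y*Z ↦ 2·4·0·6 = 0
  X*Z**2 ↦ 1·4·1·36 = 144
  Y**3 ↦ 1·1·0·1 = 0
  3*Y**2*Z ↦ 3·1·0·6 = 0
  3*Y*Z**2 ↦ 3·1·0·36 = 0
  2*Z**3 ↦ 2·1·1·216 = 432
Sum: F(4, 0, 6) = (0) + (192) + (0) + (0) + (144) + (0) + (0) + (0) + (432) = 768.
Reducing mod 11: 768 ≡ 9 (mod 11).
Since F(a, b, c) ≡ 9 ≠ 0 (mod 11), P does NOT lie on the curve.


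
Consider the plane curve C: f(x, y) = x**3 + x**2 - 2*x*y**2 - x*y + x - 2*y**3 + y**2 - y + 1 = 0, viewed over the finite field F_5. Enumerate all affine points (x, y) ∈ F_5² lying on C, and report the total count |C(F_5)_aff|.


Affine F_5-points: {(0, 4), (1, 2), (1, 3), (2, 0), (2, 3), (3, 0), (4, 0), (4, 4)}; count = 8.

For each of the 25 pairs (x, y) ∈ F_5², evaluate f(x, y) mod 5. Record the zeros.
  x = 0: [0↦1, 1↦4, 2↦2, 3↦3, 4↦0]  zeros at y ∈ {4}
  x = 1: [0↦4, 1↦4, 2↦0, 3↦0, 4↦2]  zeros at y ∈ {2, 3}
  x = 2: [0↦0, 1↦2, 2↦1, 3↦0, 4↦2]  zeros at y ∈ {0, 3}
  x = 3: [0↦0, 1↦4, 2↦1, 3↦4, 4↦1]  zeros at y ∈ {0}
  x = 4: [0↦0, 1↦1, 2↦1, 3↦3, 4↦0]  zeros at y ∈ {0, 4}
Collecting zeros: affine points = {(0, 4), (1, 2), (1, 3), (2, 0), (2, 3), (3, 0), (4, 0), (4, 4)}.
Total count |C(F_5)_aff| = 8.


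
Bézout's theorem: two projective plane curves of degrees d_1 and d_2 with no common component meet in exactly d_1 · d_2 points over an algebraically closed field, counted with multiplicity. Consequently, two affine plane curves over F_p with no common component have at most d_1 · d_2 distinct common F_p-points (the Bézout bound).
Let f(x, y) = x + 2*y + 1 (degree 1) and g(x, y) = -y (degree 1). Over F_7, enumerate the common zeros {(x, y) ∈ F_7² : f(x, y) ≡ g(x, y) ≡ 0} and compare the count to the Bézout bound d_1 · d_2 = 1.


Common zeros: {(6, 0)}; count = 1; Bézout bound = 1.

deg(f) = 1, deg(g) = 1, so Bézout bound = 1.
Scan x ∈ F_7. For each x, list the y ∈ F_7 with f(x, y) ≡ 0 and those with g(x, y) ≡ 0 (mod 7); the common zeros in that column are the intersection.
  x = 0: f ≡ 0 at y ∈ {3}; g ≡ 0 at y ∈ {0}; common: ∅.
  x = 1: f ≡ 0 at y ∈ {6}; g ≡ 0 at y ∈ {0}; common: ∅.
  x = 2: f ≡ 0 at y ∈ {2}; g ≡ 0 at y ∈ {0}; common: ∅.
  x = 3: f ≡ 0 at y ∈ {5}; g ≡ 0 at y ∈ {0}; common: ∅.
  x = 4: f ≡ 0 at y ∈ {1}; g ≡ 0 at y ∈ {0}; common: ∅.
  x = 5: f ≡ 0 at y ∈ {4}; g ≡ 0 at y ∈ {0}; common: ∅.
  x = 6: f ≡ 0 at y ∈ {0}; g ≡ 0 at y ∈ {0}; common: {0}.
Collecting: common zeros = {(6, 0)}, so the count is 1.
Comparison with the Bézout bound: 1 ≤ 1 = deg(f)·deg(g), as expected for curves with no common component (the bound is attained).


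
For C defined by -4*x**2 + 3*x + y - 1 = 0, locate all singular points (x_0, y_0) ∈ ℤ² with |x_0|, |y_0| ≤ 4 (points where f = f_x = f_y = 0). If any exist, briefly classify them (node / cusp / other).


No singular points in the scanned grid; C is smooth there.

Compute partial derivatives:
  f_x = 3 - 8*x.
  f_y = 1.
f_y = 1 is a nonzero constant, so f_y never vanishes: no point (x, y) can satisfy f = f_x = f_y = 0. In particular no (x, y) ∈ {−4, ..., 4}² is singular; the curve is smooth.


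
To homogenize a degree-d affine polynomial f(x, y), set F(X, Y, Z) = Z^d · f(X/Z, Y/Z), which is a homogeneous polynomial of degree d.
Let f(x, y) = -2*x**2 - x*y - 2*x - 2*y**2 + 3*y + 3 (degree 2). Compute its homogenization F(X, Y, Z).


F(X, Y, Z) = -2*X**2 - X*Y - 2*X*Z - 2*Y**2 + 3*Y*Z + 3*Z**2

deg(f) = 2.
Substitute x = X/Z, y = Y/Z into f, then multiply by Z^2.
  monomial -2·x^2·y^0 ↦ -2·X^2·Y^0·Z^0.
  monomial -1·x^1·y^1 ↦ -1·X^1·Y^1·Z^0.
  monomial -2·x^1·y^0 ↦ -2·X^1·Y^0·Z^1.
  monomial -2·x^0·y^2 ↦ -2·X^0·Y^2·Z^0.
  monomial 3·x^0·y^1 ↦ 3·X^0·Y^1·Z^1.
  monomial 3·x^0·y^0 ↦ 3·X^0·Y^0·Z^2.
Collecting: F(X, Y, Z) = -2*X**2 - X*Y - 2*X*Z - 2*Y**2 + 3*Y*Z + 3*Z**2.


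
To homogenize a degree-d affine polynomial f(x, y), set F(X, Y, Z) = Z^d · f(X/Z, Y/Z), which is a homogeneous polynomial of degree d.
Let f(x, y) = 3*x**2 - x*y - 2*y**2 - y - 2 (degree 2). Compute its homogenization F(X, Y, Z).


F(X, Y, Z) = 3*X**2 - X*Y - 2*Y**2 - Y*Z - 2*Z**2

deg(f) = 2.
Substitute x = X/Z, y = Y/Z into f, then multiply by Z^2.
  monomial 3·x^2·y^0 ↦ 3·X^2·Y^0·Z^0.
  monomial -1·x^1·y^1 ↦ -1·X^1·Y^1·Z^0.
  monomial -2·x^0·y^2 ↦ -2·X^0·Y^2·Z^0.
  monomial -1·x^0·y^1 ↦ -1·X^0·Y^1·Z^1.
  monomial -2·x^0·y^0 ↦ -2·X^0·Y^0·Z^2.
Collecting: F(X, Y, Z) = 3*X**2 - X*Y - 2*Y**2 - Y*Z - 2*Z**2.


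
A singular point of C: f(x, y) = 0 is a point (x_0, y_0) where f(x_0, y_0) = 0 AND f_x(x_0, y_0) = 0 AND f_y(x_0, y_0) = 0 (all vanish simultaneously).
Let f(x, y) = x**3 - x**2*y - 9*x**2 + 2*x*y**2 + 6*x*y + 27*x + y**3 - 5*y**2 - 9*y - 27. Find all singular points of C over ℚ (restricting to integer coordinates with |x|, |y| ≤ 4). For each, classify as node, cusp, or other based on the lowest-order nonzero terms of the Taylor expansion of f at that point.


Singular points: {(3, 0)}; classification: cusp.

Compute partial derivatives:
  f_x = 3*x**2 - 2*x*y - 18*x + 2*y**2 + 6*y + 27.
  f_y = -x**2 + 4*x*y + 6*x + 3*y**2 - 10*y - 9.
Scan x_0 ∈ {−4, ..., 4}. For each x_0, f_y(x_0, y) is a polynomial in y; find its integer roots y ∈ {−4, ..., 4}, then test f_x and f at those candidates.
  x = -4: f_y(-4, y) = 3*y**2 - 26*y - 49; no integer root y with |y| ≤ 4.
  x = -3: f_y(-3, y) = 3*y**2 - 22*y - 36; no integer root y with |y| ≤ 4.
  x = -2: f_y(-2, y) = 3*y**2 - 18*y - 25; no integer root y with |y| ≤ 4.
  x = -1: f_y(-1, y) = 3*y**2 - 14*y - 16; no integer root y with |y| ≤ 4.
  x = 0: f_y(0, y) = 3*y**2 - 10*y - 9; no integer root y with |y| ≤ 4.
  x = 1: f_y(1, y) = 3*y**2 - 6*y - 4; no integer root y with |y| ≤ 4.
  x = 2: f_y(2, y) = 3*y**2 - 2*y - 1; vanishes at y ∈ {1}. (2, 1): f_x = 7 ≠ 0.
  x = 3: f_y(3, y) = 3*y**2 + 2*y; vanishes at y ∈ {0}. (3, 0): f_x = 0, f = 0 — SINGULAR.
  x = 4: f_y(4, y) = 3*y**2 + 6*y - 1; no integer root y with |y| ≤ 4.
Only singular point on the grid: (3, 0).
Classify: substitute x = 3 + u, y = 0 + v and expand: f = u**3 - u**2*v + 2*u*v**2 + v**3 + v**2.
No constant or linear terms (consistent with a singular point). Quadratic part: v**2. Cubic part: u**3 - u**2*v + 2*u*v**2 + v**3.
The quadratic part v**2 is a perfect square, so there is a single (double) tangent line v = 0, i.e. y = 0. Restricting the cubic part to that line (v = 0) leaves u**3 ≠ 0, so f is not divisible by v and the branch is v² ≈ -u**3 to lowest order — this is a cusp.
Classification: cusp.


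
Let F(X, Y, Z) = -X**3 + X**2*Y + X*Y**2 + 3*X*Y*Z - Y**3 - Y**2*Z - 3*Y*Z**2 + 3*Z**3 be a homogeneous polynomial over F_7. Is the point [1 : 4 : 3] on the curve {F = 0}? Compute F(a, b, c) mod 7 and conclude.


F(1,4,3) ≡ 0 (mod 7); P is on the curve.

Evaluate F(1, 4, 3) term-by-term (mod 7).
  -X**3 ↦ -1·1·1·1 = -1
  X**2*Y ↦ 1·1·4·1 = 4
  X*Y**2 ↦ 1·1·16·1 = 16
  3*X*Y*Z ↦ 3·1·4·3 = 36
  -Y**3 ↦ -1·1·64·1 = -64
  -Y**2*Z ↦ -1·1·16·3 = -48
  -3*Y*Z**2 ↦ -3·1·4·9 = -108
  3*Z**3 ↦ 3·1·1·27 = 81
Sum: F(1, 4, 3) = (-1) + (4) + (16) + (36) + (-64) + (-48) + (-108) + (81) = -84.
Reducing mod 7: -84 ≡ 0 (mod 7).
Since F(a, b, c) ≡ 0 (mod 7), P lies on the curve.


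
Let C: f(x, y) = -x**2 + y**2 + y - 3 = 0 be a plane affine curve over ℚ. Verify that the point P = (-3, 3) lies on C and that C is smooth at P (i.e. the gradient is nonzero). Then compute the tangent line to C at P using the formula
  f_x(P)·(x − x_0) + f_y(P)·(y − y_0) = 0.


Tangent line at P: 6*x + 7*y - 3 = 0.

Step 1: f(-3, 3) = 0, so P lies on C.
Step 2: partial derivatives
  f_x(x, y) = -2*x, f_y(x, y) = 2*y + 1.
  f_x(P) = 6, f_y(P) = 7 (gradient nonzero, so P is smooth).
Step 3: tangent line at P: 6·(x − -3) + 7·(y − 3) = 0.
Expanding: 6*x + 7*y - 3 = 0.


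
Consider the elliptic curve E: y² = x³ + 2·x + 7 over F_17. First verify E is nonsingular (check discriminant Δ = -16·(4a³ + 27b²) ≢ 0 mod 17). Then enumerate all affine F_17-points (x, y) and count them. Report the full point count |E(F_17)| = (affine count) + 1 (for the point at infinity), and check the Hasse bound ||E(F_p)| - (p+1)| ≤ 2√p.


Affine points = {(2, 6), (2, 11), (8, 5), (8, 12), (11, 0), (12, 5), (12, 12), (14, 5), (14, 12), (16, 2), (16, 15)}; affine count = 11; |E(F_17)| = 12.

Discriminant check: Δ ∝ 4a³ + 27b² = 4·2³ + 27·7² = 4·8 + 27·49 ≡ 12 (mod 17). Nonzero ⇒ E is nonsingular.
For each x ∈ F_17, compute rhs = x³ + 2·x + 7 mod 17, then count y ∈ F_17 with y² ≡ rhs.
  x = 0: rhs = 7, matching y values: none (0 points).
  x = 1: rhs = 10, matching y values: none (0 points).
  x = 2: rhs = 2, matching y values: 6, 11 (2 points).
  x = 3: rhs = 6, matching y values: none (0 points).
  x = 4: rhs = 11, matching y values: none (0 points).
  x = 5: rhs = 6, matching y values: none (0 points).
  x = 6: rhs = 14, matching y values: none (0 points).
  x = 7: rhs = 7, matching y values: none (0 points).
  x = 8: rhs = 8, matching y values: 5, 12 (2 points).
  x = 9: rhs = 6, matching y values: none (0 points).
  x = 10: rhs = 7, matching y values: none (0 points).
  x = 11: rhs = 0, matching y values: 0 (1 points).
  x = 12: rhs = 8, matching y values: 5, 12 (2 points).
  x = 13: rhs = 3, matching y values: none (0 points).
  x = 14: rhs = 8, matching y values: 5, 12 (2 points).
  x = 15: rhs = 12, matching y values: none (0 points).
  x = 16: rhs = 4, matching y values: 2, 15 (2 points).
Total affine count: 11.
Full point count |E(F_17)| = 11 + 1 = 12.
Hasse bound: |12 − (17+1)| = |-6| = 6 ≤ 2√17 ≈ 8.2462 ✓.


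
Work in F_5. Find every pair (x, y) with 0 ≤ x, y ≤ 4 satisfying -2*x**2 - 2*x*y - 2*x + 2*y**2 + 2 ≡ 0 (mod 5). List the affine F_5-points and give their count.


Affine F_5-points: {(0, 2), (0, 3), (1, 3), (2, 0), (2, 2)}; count = 5.

For each of the 25 pairs (x, y) ∈ F_5², evaluate f(x, y) mod 5. Record the zeros.
  x = 0: [0↦2, 1↦4, 2↦0, 3↦0, 4↦4]  zeros at y ∈ {2, 3}
  x = 1: [0↦3, 1↦3, 2↦2, 3↦0, 4↦2]  zeros at y ∈ {3}
  x = 2: [0↦0, 1↦3, 2↦0, 3↦1, 4↦1]  zeros at y ∈ {0, 2}
  x = 3: [0↦3, 1↦4, 2↦4, 3↦3, 4↦1]  zeros at y ∈ ∅
  x = 4: [0↦2, 1↦1, 2↦4, 3↦1, 4↦2]  zeros at y ∈ ∅
Collecting zeros: affine points = {(0, 2), (0, 3), (1, 3), (2, 0), (2, 2)}.
Total count |C(F_5)_aff| = 5.


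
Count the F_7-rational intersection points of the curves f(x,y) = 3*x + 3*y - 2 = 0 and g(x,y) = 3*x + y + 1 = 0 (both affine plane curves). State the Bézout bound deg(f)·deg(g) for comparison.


Common zeros: {(5, 5)}; count = 1; Bézout bound = 1.

deg(f) = 1, deg(g) = 1, so Bézout bound = 1.
Scan x ∈ F_7. For each x, list the y ∈ F_7 with f(x, y) ≡ 0 and those with g(x, y) ≡ 0 (mod 7); the common zeros in that column are the intersection.
  x = 0: f ≡ 0 at y ∈ {3}; g ≡ 0 at y ∈ {6}; common: ∅.
  x = 1: f ≡ 0 at y ∈ {2}; g ≡ 0 at y ∈ {3}; common: ∅.
  x = 2: f ≡ 0 at y ∈ {1}; g ≡ 0 at y ∈ {0}; common: ∅.
  x = 3: f ≡ 0 at y ∈ {0}; g ≡ 0 at y ∈ {4}; common: ∅.
  x = 4: f ≡ 0 at y ∈ {6}; g ≡ 0 at y ∈ {1}; common: ∅.
  x = 5: f ≡ 0 at y ∈ {5}; g ≡ 0 at y ∈ {5}; common: {5}.
  x = 6: f ≡ 0 at y ∈ {4}; g ≡ 0 at y ∈ {2}; common: ∅.
Collecting: common zeros = {(5, 5)}, so the count is 1.
Comparison with the Bézout bound: 1 ≤ 1 = deg(f)·deg(g), as expected for curves with no common component (the bound is attained).


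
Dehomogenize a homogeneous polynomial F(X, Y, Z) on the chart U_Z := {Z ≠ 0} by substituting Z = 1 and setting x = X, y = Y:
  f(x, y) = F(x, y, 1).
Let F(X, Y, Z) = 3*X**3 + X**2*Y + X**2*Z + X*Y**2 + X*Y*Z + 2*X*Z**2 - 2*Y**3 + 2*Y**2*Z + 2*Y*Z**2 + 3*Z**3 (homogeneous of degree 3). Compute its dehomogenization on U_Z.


f(x, y) = 3*x**3 + x**2*y + x**2 + x*y**2 + x*y + 2*x - 2*y**3 + 2*y**2 + 2*y + 3

On U_Z we set Z = 1. Each monomial c·X^i·Y^j·Z^k in F becomes c·x^i·y^j·1^k = c·x^i·y^j.
Substituting Z = 1: F(X, Y, 1) = 3*x**3 + x**2*y + x**2 + x*y**2 + x*y + 2*x - 2*y**3 + 2*y**2 + 2*y + 3.
Note: deg(f) ≤ deg(F) = 3; strict inequality happens when F is divisible by Z (lost terms).


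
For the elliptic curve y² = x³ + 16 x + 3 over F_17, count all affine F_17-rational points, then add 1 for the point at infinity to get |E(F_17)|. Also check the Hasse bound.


Affine points = {(2, 3), (2, 14), (5, 2), (5, 15), (6, 3), (6, 14), (7, 4), (7, 13), (9, 3), (9, 14), (12, 6), (12, 11), (14, 8), (14, 9)}; affine count = 14; |E(F_17)| = 15.

Discriminant check: Δ ∝ 4a³ + 27b² = 4·16³ + 27·3² = 4·4096 + 27·9 ≡ 1 (mod 17). Nonzero ⇒ E is nonsingular.
For each x ∈ F_17, compute rhs = x³ + 16·x + 3 mod 17, then count y ∈ F_17 with y² ≡ rhs.
  x = 0: rhs = 3, matching y values: none (0 points).
  x = 1: rhs = 3, matching y values: none (0 points).
  x = 2: rhs = 9, matching y values: 3, 14 (2 points).
  x = 3: rhs = 10, matching y values: none (0 points).
  x = 4: rhs = 12, matching y values: none (0 points).
  x = 5: rhs = 4, matching y values: 2, 15 (2 points).
  x = 6: rhs = 9, matching y values: 3, 14 (2 points).
  x = 7: rhs = 16, matching y values: 4, 13 (2 points).
  x = 8: rhs = 14, matching y values: none (0 points).
  x = 9: rhs = 9, matching y values: 3, 14 (2 points).
  x = 10: rhs = 7, matching y values: none (0 points).
  x = 11: rhs = 14, matching y values: none (0 points).
  x = 12: rhs = 2, matching y values: 6, 11 (2 points).
  x = 13: rhs = 11, matching y values: none (0 points).
  x = 14: rhs = 13, matching y values: 8, 9 (2 points).
  x = 15: rhs = 14, matching y values: none (0 points).
  x = 16: rhs = 3, matching y values: none (0 points).
Total affine count: 14.
Full point count |E(F_17)| = 14 + 1 = 15.
Hasse bound: |15 − (17+1)| = |-3| = 3 ≤ 2√17 ≈ 8.2462 ✓.


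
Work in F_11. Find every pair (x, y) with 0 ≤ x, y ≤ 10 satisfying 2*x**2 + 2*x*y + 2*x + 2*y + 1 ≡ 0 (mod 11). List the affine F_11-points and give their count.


Affine F_11-points: {(0, 5), (1, 7), (2, 7), (3, 1), (4, 8), (5, 5), (6, 1), (7, 6), (8, 6), (9, 8)}; count = 10.

For each of the 121 pairs (x, y) ∈ F_11², evaluate f(x, y) mod 11. Record the zeros.
  x = 0: [0↦1, 1↦3, 2↦5, 3↦7, 4↦9, 5↦0, 6↦2, 7↦4, 8↦6, 9↦8, 10↦10]  zeros at y ∈ {5}
  x = 1: [0↦5, 1↦9, 2↦2, 3↦6, 4↦10, 5↦3, 6↦7, 7↦0, 8↦4, 9↦8, 10↦1]  zeros at y ∈ {7}
  x = 2: [0↦2, 1↦8, 2↦3, 3↦9, 4↦4, 5↦10, 6↦5, 7↦0, 8↦6, 9↦1, 10↦7]  zeros at y ∈ {7}
  x = 3: [0↦3, 1↦0, 2↦8, 3↦5, 4↦2, 5↦10, 6↦7, 7↦4, 8↦1, 9↦9, 10↦6]  zeros at y ∈ {1}
  x = 4: [0↦8, 1↦7, 2↦6, 3↦5, 4↦4, 5↦3, 6↦2, 7↦1, 8↦0, 9↦10, 10↦9]  zeros at y ∈ {8}
  x = 5: [0↦6, 1↦7, 2↦8, 3↦9, 4↦10, 5↦0, 6↦1, 7↦2, 8↦3, 9↦4, 10↦5]  zeros at y ∈ {5}
  x = 6: [0↦8, 1↦0, 2↦3, 3↦6, 4↦9, 5↦1, 6↦4, 7↦7, 8↦10, 9↦2, 10↦5]  zeros at y ∈ {1}
  x = 7: [0↦3, 1↦8, 2↦2, 3↦7, 4↦1, 5↦6, 6↦0, 7↦5, 8↦10, 9↦4, 10↦9]  zeros at y ∈ {6}
  x = 8: [0↦2, 1↦9, 2↦5, 3↦1, 4↦8, 5↦4, 6↦0, 7↦7, 8↦3, 9↦10, 10↦6]  zeros at y ∈ {6}
  x = 9: [0↦5, 1↦3, 2↦1, 3↦10, 4↦8, 5↦6, 6↦4, 7↦2, 8↦0, 9↦9, 10↦7]  zeros at y ∈ {8}
  x = 10: [0↦1, 1↦1, 2↦1, 3↦1, 4↦1, 5↦1, 6↦1, 7↦1, 8↦1, 9↦1, 10↦1]  zeros at y ∈ ∅
Collecting zeros: affine points = {(0, 5), (1, 7), (2, 7), (3, 1), (4, 8), (5, 5), (6, 1), (7, 6), (8, 6), (9, 8)}.
Total count |C(F_11)_aff| = 10.


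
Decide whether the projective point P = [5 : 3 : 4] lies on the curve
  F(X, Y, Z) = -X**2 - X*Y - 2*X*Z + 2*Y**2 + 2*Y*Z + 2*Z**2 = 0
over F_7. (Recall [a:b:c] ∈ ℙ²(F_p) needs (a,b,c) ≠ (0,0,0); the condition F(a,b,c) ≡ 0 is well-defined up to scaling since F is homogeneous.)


F(5,3,4) ≡ 1 (mod 7); P is NOT on the curve.

Evaluate F(5, 3, 4) term-by-term (mod 7).
  -X**2 ↦ -1·25·1·1 = -25
  -X*Y ↦ -1·5·3·1 = -15
  -2*X*Z ↦ -2·5·1·4 = -40
  2*Y**2 ↦ 2·1·9·1 = 18
  2*Y*Z ↦ 2·1·3·4 = 24
  2*Z**2 ↦ 2·1·1·16 = 32
Sum: F(5, 3, 4) = (-25) + (-15) + (-40) + (18) + (24) + (32) = -6.
Reducing mod 7: -6 ≡ 1 (mod 7).
Since F(a, b, c) ≡ 1 ≠ 0 (mod 7), P does NOT lie on the curve.


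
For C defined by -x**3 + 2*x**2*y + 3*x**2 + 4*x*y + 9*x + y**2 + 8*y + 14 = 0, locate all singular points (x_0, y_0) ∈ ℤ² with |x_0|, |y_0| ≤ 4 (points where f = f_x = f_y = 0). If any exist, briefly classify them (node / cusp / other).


Singular points: {(-1, -3)}; classification: cusp.

Compute partial derivatives:
  f_x = -3*x**2 + 4*x*y + 6*x + 4*y + 9.
  f_y = 2*x**2 + 4*x + 2*y + 8.
Scan x_0 ∈ {−4, ..., 4}. For each x_0, f_y(x_0, y) is a polynomial in y; find its integer roots y ∈ {−4, ..., 4}, then test f_x and f at those candidates.
  x = -4: f_y(-4, y) = 2*y + 24; no integer root y with |y| ≤ 4.
  x = -3: f_y(-3, y) = 2*y + 14; no integer root y with |y| ≤ 4.
  x = -2: f_y(-2, y) = 2*y + 8; vanishes at y ∈ {-4}. (-2, -4): f_x = 1 ≠ 0.
  x = -1: f_y(-1, y) = 2*y + 6; vanishes at y ∈ {-3}. (-1, -3): f_x = 0, f = 0 — SINGULAR.
  x = 0: f_y(0, y) = 2*y + 8; vanishes at y ∈ {-4}. (0, -4): f_x = -7 ≠ 0.
  x = 1: f_y(1, y) = 2*y + 14; no integer root y with |y| ≤ 4.
  x = 2: f_y(2, y) = 2*y + 24; no integer root y with |y| ≤ 4.
  x = 3: f_y(3, y) = 2*y + 38; no integer root y with |y| ≤ 4.
  x = 4: f_y(4, y) = 2*y + 56; no integer root y with |y| ≤ 4.
Only singular point on the grid: (-1, -3).
Classify: substitute x = -1 + u, y = -3 + v and expand: f = -u**3 + 2*u**2*v + v**2.
No constant or linear terms (consistent with a singular point). Quadratic part: v**2. Cubic part: -u**3 + 2*u**2*v.
The quadratic part v**2 is a perfect square, so there is a single (double) tangent line v = 0, i.e. y = -3. Restricting the cubic part to that line (v = 0) leaves -u**3 ≠ 0, so f is not divisible by v and the branch is v² ≈ u**3 to lowest order — this is a cusp.
Classification: cusp.


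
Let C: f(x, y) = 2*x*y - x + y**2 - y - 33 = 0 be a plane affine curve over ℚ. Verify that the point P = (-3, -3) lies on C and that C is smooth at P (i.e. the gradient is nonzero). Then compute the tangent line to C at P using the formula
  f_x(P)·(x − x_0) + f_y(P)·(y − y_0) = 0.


Tangent line at P: -7*x - 13*y - 60 = 0.

Step 1: f(-3, -3) = 0, so P lies on C.
Step 2: partial derivatives
  f_x(x, y) = 2*y - 1, f_y(x, y) = 2*x + 2*y - 1.
  f_x(P) = -7, f_y(P) = -13 (gradient nonzero, so P is smooth).
Step 3: tangent line at P: -7·(x − -3) + -13·(y − -3) = 0.
Expanding: -7*x - 13*y - 60 = 0.
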